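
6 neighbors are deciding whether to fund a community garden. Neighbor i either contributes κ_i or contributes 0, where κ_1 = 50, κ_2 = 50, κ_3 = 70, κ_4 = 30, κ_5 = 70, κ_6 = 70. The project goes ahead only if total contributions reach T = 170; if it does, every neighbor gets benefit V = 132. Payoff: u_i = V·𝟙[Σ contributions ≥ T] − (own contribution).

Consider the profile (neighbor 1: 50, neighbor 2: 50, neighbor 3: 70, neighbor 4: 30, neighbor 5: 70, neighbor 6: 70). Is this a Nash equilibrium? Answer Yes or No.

No

Total = 340 ≥ 170: provided.
Neighbor 1 (pledges 50, payoff 82): dropping to 0 → total 290, payoff 132. Profitable deviation.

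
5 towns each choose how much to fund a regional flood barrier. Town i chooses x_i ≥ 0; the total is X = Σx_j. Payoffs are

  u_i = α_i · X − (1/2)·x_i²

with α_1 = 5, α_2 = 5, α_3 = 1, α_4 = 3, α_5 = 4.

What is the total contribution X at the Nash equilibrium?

Town i's FOC: ∂u_i/∂x_i = α_i − x_i = 0, so x_i* = α_i.
NE contributions = (5, 5, 1, 3, 4); X = 18.

18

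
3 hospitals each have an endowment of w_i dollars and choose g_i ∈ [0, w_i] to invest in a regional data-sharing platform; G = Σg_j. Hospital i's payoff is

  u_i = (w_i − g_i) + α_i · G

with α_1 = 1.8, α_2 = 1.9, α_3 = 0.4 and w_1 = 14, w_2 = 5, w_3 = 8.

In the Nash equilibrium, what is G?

∂u_i/∂g_i = α_i − 1, so hospital i contributes w_i if α_i > 1, else 0.
α_i > 1 for i ∈ {1, 2}; NE contributions (14, 5, 0), G = 19.

19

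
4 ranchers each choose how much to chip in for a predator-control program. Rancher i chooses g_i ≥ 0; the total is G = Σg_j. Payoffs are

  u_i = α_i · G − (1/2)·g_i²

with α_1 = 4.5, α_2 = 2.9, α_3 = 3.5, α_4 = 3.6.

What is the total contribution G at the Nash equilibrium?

Rancher i's FOC: ∂u_i/∂g_i = α_i − g_i = 0, so g_i* = α_i.
NE contributions = (4.5, 2.9, 3.5, 3.6); G = 14.5.

14.5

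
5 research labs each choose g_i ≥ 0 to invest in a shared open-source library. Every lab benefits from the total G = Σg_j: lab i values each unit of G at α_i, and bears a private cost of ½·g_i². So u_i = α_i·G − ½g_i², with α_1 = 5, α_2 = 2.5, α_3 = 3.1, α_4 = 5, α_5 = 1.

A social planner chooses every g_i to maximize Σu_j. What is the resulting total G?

83

Planner FOC: ∂(Σu_j)/∂g_i = (Σα_j) − g_i = 0, so g_i^SO = Σα_j = 16.6 for every i; G^SO = 83.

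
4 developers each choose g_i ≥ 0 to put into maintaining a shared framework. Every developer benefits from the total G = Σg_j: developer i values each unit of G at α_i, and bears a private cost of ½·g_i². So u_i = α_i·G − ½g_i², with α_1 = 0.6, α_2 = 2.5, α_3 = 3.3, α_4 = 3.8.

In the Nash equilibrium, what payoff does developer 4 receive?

31.54

Developer i's FOC: ∂u_i/∂g_i = α_i − g_i = 0, so g_i* = α_i.
NE contributions = (0.6, 2.5, 3.3, 3.8); G = 10.2.
u_4 = α_4·G − ½·(g_4)² = 3.8·10.2 − ½·3.8² = 31.54.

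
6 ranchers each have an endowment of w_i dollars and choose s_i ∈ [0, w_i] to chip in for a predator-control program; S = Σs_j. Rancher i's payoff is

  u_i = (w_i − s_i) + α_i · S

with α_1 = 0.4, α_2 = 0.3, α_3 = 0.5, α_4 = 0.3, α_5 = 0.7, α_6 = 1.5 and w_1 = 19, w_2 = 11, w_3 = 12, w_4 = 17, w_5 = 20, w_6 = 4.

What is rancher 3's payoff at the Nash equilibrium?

∂u_i/∂s_i = α_i − 1, so rancher i contributes w_i if α_i > 1, else 0.
α_i > 1 for i ∈ {6}; NE contributions (0, 0, 0, 0, 0, 4), S = 4.
u_3 = (12 − 0) + 0.5·4 = 14.

14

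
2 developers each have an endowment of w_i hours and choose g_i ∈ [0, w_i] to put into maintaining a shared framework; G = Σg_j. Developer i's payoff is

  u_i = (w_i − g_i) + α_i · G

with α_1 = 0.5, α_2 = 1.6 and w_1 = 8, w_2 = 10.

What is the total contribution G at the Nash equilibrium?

10

∂u_i/∂g_i = α_i − 1, so developer i contributes w_i if α_i > 1, else 0.
α_i > 1 for i ∈ {2}; NE contributions (0, 10), G = 10.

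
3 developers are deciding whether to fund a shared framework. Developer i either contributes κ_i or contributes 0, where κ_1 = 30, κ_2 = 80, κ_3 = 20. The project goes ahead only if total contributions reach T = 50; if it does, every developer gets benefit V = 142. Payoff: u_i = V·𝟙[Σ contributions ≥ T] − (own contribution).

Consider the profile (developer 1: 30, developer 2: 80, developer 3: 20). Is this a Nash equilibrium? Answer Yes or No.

No

Total = 130 ≥ 50: provided.
Developer 1 (pledges 30, payoff 112): dropping to 0 → total 100, payoff 142. Profitable deviation.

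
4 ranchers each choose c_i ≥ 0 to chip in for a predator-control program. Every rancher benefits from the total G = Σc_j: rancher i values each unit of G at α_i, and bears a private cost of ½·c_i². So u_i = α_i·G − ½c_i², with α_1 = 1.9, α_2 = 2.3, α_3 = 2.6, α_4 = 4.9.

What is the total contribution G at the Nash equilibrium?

11.7

Rancher i's FOC: ∂u_i/∂c_i = α_i − c_i = 0, so c_i* = α_i.
NE contributions = (1.9, 2.3, 2.6, 4.9); G = 11.7.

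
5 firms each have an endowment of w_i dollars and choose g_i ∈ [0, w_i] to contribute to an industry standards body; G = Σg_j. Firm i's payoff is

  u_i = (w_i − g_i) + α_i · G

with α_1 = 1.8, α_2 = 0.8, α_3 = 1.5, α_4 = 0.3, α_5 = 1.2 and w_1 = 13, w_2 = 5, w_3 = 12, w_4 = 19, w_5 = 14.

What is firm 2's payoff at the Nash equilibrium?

∂u_i/∂g_i = α_i − 1, so firm i contributes w_i if α_i > 1, else 0.
α_i > 1 for i ∈ {1, 3, 5}; NE contributions (13, 0, 12, 0, 14), G = 39.
u_2 = (5 − 0) + 0.8·39 = 36.2.

36.2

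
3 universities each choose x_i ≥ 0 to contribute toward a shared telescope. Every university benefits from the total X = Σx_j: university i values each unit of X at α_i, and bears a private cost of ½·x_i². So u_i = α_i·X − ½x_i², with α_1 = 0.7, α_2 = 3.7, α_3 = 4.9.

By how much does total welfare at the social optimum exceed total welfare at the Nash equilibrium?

University i's FOC: ∂u_i/∂x_i = α_i − x_i = 0, so x_i* = α_i.
NE contributions = (0.7, 3.7, 4.9); X = 9.3.
W^NE = (Σα)·X − ½Σα_i² = 9.3² − ½·38.19 = 67.395.
Planner sets x_i = Σα_j = 9.3 for every i, so X^SO = 3·9.3 = 27.9.
W^SO = (Σα)·X^SO − ½·3·(Σα)² = (3/2)·9.3² = 129.735.
Deadweight loss = W^SO − W^NE = 62.34.

62.34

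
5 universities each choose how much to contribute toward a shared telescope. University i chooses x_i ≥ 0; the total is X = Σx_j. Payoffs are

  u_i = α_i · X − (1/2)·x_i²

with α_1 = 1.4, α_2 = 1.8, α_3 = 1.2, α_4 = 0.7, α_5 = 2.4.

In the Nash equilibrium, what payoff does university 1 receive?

9.52

University i's FOC: ∂u_i/∂x_i = α_i − x_i = 0, so x_i* = α_i.
NE contributions = (1.4, 1.8, 1.2, 0.7, 2.4); X = 7.5.
u_1 = α_1·X − ½·(x_1)² = 1.4·7.5 − ½·1.4² = 9.52.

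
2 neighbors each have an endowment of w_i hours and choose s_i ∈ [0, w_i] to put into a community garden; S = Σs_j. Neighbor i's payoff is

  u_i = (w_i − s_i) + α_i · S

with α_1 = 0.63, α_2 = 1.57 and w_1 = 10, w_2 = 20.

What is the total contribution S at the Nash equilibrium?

∂u_i/∂s_i = α_i − 1, so neighbor i contributes w_i if α_i > 1, else 0.
α_i > 1 for i ∈ {2}; NE contributions (0, 20), S = 20.

20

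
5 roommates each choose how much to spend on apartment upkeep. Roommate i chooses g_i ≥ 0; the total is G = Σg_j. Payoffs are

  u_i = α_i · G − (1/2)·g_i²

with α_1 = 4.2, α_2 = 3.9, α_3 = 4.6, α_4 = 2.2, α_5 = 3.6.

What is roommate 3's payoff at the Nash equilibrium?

Roommate i's FOC: ∂u_i/∂g_i = α_i − g_i = 0, so g_i* = α_i.
NE contributions = (4.2, 3.9, 4.6, 2.2, 3.6); G = 18.5.
u_3 = α_3·G − ½·(g_3)² = 4.6·18.5 − ½·4.6² = 74.52.

74.52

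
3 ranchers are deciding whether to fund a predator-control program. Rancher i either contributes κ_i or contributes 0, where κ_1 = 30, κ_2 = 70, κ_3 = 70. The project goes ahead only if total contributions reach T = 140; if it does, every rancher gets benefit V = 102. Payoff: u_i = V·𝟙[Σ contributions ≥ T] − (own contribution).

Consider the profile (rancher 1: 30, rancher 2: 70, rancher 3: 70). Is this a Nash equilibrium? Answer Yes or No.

No

Total = 170 ≥ 140: provided.
Rancher 1 (pledges 30, payoff 72): dropping to 0 → total 140, payoff 102. Profitable deviation.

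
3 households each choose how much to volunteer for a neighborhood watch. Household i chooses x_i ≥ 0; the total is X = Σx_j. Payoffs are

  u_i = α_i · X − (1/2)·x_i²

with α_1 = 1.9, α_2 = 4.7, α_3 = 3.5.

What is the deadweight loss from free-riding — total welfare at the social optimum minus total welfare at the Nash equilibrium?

69.98

Household i's FOC: ∂u_i/∂x_i = α_i − x_i = 0, so x_i* = α_i.
NE contributions = (1.9, 4.7, 3.5); X = 10.1.
W^NE = (Σα)·X − ½Σα_i² = 10.1² − ½·37.95 = 83.035.
Planner sets x_i = Σα_j = 10.1 for every i, so X^SO = 3·10.1 = 30.3.
W^SO = (Σα)·X^SO − ½·3·(Σα)² = (3/2)·10.1² = 153.015.
Deadweight loss = W^SO − W^NE = 69.98.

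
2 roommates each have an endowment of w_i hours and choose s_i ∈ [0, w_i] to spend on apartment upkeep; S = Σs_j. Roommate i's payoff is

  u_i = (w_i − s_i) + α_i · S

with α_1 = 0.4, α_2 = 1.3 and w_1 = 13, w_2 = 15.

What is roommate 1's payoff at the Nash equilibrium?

∂u_i/∂s_i = α_i − 1, so roommate i contributes w_i if α_i > 1, else 0.
α_i > 1 for i ∈ {2}; NE contributions (0, 15), S = 15.
u_1 = (13 − 0) + 0.4·15 = 19.

19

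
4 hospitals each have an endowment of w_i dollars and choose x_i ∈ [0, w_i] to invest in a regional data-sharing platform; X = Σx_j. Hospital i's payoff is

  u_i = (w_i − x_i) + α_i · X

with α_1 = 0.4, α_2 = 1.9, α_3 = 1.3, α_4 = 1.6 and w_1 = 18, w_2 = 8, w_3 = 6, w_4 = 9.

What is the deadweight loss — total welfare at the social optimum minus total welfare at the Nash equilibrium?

75.6

∂u_i/∂x_i = α_i − 1, so hospital i contributes w_i if α_i > 1, else 0.
α_i > 1 for i ∈ {2, 3, 4}; NE contributions (0, 8, 6, 9), X = 23.
W^NE = Σw_i − X^NE + (Σα_i)·X^NE = 41 + 4.2·23 = 137.6.
Planner: ∂(Σu_j)/∂x_i = Σα_j − 1 = 4.2 > 0, so everyone contributes w_i; X^SO = 41, W^SO = 41 + 4.2·41 = 213.2.
Deadweight loss = 75.6.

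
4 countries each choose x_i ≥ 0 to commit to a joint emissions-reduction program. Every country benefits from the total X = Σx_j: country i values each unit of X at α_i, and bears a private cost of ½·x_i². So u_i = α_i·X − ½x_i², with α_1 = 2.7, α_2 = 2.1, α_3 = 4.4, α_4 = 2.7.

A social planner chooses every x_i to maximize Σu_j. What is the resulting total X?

47.6

Planner FOC: ∂(Σu_j)/∂x_i = (Σα_j) − x_i = 0, so x_i^SO = Σα_j = 11.9 for every i; X^SO = 47.6.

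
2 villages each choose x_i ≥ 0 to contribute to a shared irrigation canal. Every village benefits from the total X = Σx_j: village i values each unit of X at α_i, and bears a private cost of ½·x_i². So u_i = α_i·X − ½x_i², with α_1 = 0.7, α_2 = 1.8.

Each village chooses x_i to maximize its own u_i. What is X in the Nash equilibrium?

2.5

Village i's FOC: ∂u_i/∂x_i = α_i − x_i = 0, so x_i* = α_i.
NE contributions = (0.7, 1.8); X = 2.5.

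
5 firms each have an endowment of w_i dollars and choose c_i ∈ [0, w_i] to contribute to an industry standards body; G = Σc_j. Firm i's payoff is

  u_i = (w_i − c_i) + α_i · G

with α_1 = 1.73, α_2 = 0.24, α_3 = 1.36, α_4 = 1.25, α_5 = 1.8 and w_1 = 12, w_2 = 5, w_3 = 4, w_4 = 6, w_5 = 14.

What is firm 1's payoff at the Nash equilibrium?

∂u_i/∂c_i = α_i − 1, so firm i contributes w_i if α_i > 1, else 0.
α_i > 1 for i ∈ {1, 3, 4, 5}; NE contributions (12, 0, 4, 6, 14), G = 36.
u_1 = (12 − 12) + 1.73·36 = 62.28.

62.28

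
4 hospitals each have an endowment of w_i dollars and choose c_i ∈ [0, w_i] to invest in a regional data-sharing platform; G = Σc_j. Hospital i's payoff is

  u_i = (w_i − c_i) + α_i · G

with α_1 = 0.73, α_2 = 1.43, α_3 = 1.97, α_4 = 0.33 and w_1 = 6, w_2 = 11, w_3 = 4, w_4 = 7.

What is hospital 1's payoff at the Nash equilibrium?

16.95

∂u_i/∂c_i = α_i − 1, so hospital i contributes w_i if α_i > 1, else 0.
α_i > 1 for i ∈ {2, 3}; NE contributions (0, 11, 4, 0), G = 15.
u_1 = (6 − 0) + 0.73·15 = 16.95.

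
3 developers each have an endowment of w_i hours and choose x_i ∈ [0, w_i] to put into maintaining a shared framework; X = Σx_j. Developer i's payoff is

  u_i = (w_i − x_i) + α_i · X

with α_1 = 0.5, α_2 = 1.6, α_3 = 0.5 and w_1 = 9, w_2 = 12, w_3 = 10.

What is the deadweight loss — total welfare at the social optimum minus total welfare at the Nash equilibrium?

∂u_i/∂x_i = α_i − 1, so developer i contributes w_i if α_i > 1, else 0.
α_i > 1 for i ∈ {2}; NE contributions (0, 12, 0), X = 12.
W^NE = Σw_i − X^NE + (Σα_i)·X^NE = 31 + 1.6·12 = 50.2.
Planner: ∂(Σu_j)/∂x_i = Σα_j − 1 = 1.6 > 0, so everyone contributes w_i; X^SO = 31, W^SO = 31 + 1.6·31 = 80.6.
Deadweight loss = 30.4.

30.4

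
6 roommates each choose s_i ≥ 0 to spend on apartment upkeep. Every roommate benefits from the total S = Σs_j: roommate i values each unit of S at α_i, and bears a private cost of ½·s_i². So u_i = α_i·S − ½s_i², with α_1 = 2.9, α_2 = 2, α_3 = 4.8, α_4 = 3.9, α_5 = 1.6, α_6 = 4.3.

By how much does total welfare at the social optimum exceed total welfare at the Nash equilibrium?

796.355

Roommate i's FOC: ∂u_i/∂s_i = α_i − s_i = 0, so s_i* = α_i.
NE contributions = (2.9, 2, 4.8, 3.9, 1.6, 4.3); S = 19.5.
W^NE = (Σα)·S − ½Σα_i² = 19.5² − ½·71.71 = 344.395.
Planner sets s_i = Σα_j = 19.5 for every i, so S^SO = 6·19.5 = 117.
W^SO = (Σα)·S^SO − ½·6·(Σα)² = (6/2)·19.5² = 1140.75.
Deadweight loss = W^SO − W^NE = 796.355.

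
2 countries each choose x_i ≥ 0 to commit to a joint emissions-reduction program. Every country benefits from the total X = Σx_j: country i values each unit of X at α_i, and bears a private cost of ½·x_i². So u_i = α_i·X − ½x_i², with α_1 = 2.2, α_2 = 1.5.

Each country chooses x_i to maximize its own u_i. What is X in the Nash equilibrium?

3.7

Country i's FOC: ∂u_i/∂x_i = α_i − x_i = 0, so x_i* = α_i.
NE contributions = (2.2, 1.5); X = 3.7.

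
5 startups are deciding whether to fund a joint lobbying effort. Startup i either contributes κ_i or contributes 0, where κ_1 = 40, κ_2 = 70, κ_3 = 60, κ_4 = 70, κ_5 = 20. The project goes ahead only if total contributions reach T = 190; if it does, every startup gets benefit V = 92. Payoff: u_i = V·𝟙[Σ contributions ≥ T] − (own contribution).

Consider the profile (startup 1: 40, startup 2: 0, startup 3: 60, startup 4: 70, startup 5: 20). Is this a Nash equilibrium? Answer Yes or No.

Total = 190 ≥ 190: provided.
Startup 1 (pledges 40, payoff 52): dropping to 0 → total 150, payoff 0. No gain.
Startup 2 (pledges 0, payoff 92): pledging 70 → total 260, payoff 22. No gain.
Startup 3 (pledges 60, payoff 32): dropping to 0 → total 130, payoff 0. No gain.
Startup 4 (pledges 70, payoff 22): dropping to 0 → total 120, payoff 0. No gain.
Startup 5 (pledges 20, payoff 72): dropping to 0 → total 170, payoff 0. No gain.

Yes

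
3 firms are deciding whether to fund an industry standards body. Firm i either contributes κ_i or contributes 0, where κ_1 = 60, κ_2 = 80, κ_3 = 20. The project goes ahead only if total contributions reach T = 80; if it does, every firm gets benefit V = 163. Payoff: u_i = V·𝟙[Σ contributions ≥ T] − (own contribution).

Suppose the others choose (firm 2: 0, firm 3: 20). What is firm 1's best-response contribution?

Others' total = 20. Contributing 60 brings total to 80 ≥ 80: gain V − κ_1 = 103.
Best response: 60.

60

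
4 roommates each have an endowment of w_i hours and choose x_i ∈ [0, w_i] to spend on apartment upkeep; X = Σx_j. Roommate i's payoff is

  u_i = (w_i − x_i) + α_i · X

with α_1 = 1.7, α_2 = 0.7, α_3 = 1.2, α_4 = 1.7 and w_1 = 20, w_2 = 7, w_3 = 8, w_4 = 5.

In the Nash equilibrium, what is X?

33

∂u_i/∂x_i = α_i − 1, so roommate i contributes w_i if α_i > 1, else 0.
α_i > 1 for i ∈ {1, 3, 4}; NE contributions (20, 0, 8, 5), X = 33.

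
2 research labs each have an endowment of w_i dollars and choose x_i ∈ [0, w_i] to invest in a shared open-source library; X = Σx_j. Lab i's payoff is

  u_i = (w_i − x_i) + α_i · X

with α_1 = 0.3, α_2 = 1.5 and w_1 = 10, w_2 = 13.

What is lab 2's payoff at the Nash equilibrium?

∂u_i/∂x_i = α_i − 1, so lab i contributes w_i if α_i > 1, else 0.
α_i > 1 for i ∈ {2}; NE contributions (0, 13), X = 13.
u_2 = (13 − 13) + 1.5·13 = 19.5.

19.5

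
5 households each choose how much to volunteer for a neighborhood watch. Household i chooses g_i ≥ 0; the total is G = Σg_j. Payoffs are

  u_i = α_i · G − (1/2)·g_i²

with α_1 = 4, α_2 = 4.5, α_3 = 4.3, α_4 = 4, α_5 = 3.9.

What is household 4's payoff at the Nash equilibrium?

74.8

Household i's FOC: ∂u_i/∂g_i = α_i − g_i = 0, so g_i* = α_i.
NE contributions = (4, 4.5, 4.3, 4, 3.9); G = 20.7.
u_4 = α_4·G − ½·(g_4)² = 4·20.7 − ½·4² = 74.8.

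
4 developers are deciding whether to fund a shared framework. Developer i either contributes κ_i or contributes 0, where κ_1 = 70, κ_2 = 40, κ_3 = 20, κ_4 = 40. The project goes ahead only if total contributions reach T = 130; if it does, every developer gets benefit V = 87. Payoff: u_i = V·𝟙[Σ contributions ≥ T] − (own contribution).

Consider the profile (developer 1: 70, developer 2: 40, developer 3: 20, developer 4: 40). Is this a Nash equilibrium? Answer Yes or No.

No

Total = 170 ≥ 130: provided.
Developer 1 (pledges 70, payoff 17): dropping to 0 → total 100, payoff 0. No gain.
Developer 2 (pledges 40, payoff 47): dropping to 0 → total 130, payoff 87. Profitable deviation.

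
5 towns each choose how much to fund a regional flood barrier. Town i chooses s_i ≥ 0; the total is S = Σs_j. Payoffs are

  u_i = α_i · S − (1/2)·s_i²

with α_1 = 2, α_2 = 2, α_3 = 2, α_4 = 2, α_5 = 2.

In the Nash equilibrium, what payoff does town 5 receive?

18

Town i's FOC: ∂u_i/∂s_i = α_i − s_i = 0, so s_i* = α_i.
NE contributions = (2, 2, 2, 2, 2); S = 10.
u_5 = α_5·S − ½·(s_5)² = 2·10 − ½·2² = 18.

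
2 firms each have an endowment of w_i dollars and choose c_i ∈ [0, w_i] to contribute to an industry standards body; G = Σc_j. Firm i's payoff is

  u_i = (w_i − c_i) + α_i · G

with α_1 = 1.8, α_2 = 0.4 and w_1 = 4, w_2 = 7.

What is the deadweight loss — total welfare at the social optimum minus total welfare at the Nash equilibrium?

8.4

∂u_i/∂c_i = α_i − 1, so firm i contributes w_i if α_i > 1, else 0.
α_i > 1 for i ∈ {1}; NE contributions (4, 0), G = 4.
W^NE = Σw_i − G^NE + (Σα_i)·G^NE = 11 + 1.2·4 = 15.8.
Planner: ∂(Σu_j)/∂c_i = Σα_j − 1 = 1.2 > 0, so everyone contributes w_i; G^SO = 11, W^SO = 11 + 1.2·11 = 24.2.
Deadweight loss = 8.4.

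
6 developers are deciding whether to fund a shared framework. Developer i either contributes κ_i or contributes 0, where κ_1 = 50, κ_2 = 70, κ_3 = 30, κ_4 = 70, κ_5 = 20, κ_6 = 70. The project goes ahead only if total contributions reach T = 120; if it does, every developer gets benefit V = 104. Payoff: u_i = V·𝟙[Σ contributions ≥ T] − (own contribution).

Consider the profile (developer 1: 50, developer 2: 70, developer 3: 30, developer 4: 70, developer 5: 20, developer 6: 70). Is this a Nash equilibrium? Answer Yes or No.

Total = 310 ≥ 120: provided.
Developer 1 (pledges 50, payoff 54): dropping to 0 → total 260, payoff 104. Profitable deviation.

No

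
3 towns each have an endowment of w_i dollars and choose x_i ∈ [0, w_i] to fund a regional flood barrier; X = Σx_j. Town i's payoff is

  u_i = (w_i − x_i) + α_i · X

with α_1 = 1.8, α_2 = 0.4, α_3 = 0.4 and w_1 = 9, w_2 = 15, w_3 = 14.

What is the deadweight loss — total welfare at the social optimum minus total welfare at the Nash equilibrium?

∂u_i/∂x_i = α_i − 1, so town i contributes w_i if α_i > 1, else 0.
α_i > 1 for i ∈ {1}; NE contributions (9, 0, 0), X = 9.
W^NE = Σw_i − X^NE + (Σα_i)·X^NE = 38 + 1.6·9 = 52.4.
Planner: ∂(Σu_j)/∂x_i = Σα_j − 1 = 1.6 > 0, so everyone contributes w_i; X^SO = 38, W^SO = 38 + 1.6·38 = 98.8.
Deadweight loss = 46.4.

46.4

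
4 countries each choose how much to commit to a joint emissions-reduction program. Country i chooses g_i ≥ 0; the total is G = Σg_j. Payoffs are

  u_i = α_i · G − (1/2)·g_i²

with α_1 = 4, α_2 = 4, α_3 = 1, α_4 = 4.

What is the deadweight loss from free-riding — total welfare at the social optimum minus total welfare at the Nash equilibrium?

Country i's FOC: ∂u_i/∂g_i = α_i − g_i = 0, so g_i* = α_i.
NE contributions = (4, 4, 1, 4); G = 13.
W^NE = (Σα)·G − ½Σα_i² = 13² − ½·49 = 144.5.
Planner sets g_i = Σα_j = 13 for every i, so G^SO = 4·13 = 52.
W^SO = (Σα)·G^SO − ½·4·(Σα)² = (4/2)·13² = 338.
Deadweight loss = W^SO − W^NE = 193.5.

193.5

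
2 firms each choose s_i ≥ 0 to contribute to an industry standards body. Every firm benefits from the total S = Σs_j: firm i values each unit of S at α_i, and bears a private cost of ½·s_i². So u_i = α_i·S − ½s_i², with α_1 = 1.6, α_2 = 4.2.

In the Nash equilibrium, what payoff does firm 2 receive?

Firm i's FOC: ∂u_i/∂s_i = α_i − s_i = 0, so s_i* = α_i.
NE contributions = (1.6, 4.2); S = 5.8.
u_2 = α_2·S − ½·(s_2)² = 4.2·5.8 − ½·4.2² = 15.54.

15.54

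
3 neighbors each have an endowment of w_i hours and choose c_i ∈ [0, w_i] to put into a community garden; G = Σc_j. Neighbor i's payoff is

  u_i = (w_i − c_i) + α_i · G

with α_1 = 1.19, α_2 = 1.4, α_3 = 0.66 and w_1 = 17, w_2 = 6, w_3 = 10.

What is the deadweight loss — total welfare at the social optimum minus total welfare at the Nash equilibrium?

22.5

∂u_i/∂c_i = α_i − 1, so neighbor i contributes w_i if α_i > 1, else 0.
α_i > 1 for i ∈ {1, 2}; NE contributions (17, 6, 0), G = 23.
W^NE = Σw_i − G^NE + (Σα_i)·G^NE = 33 + 2.25·23 = 84.75.
Planner: ∂(Σu_j)/∂c_i = Σα_j − 1 = 2.25 > 0, so everyone contributes w_i; G^SO = 33, W^SO = 33 + 2.25·33 = 107.25.
Deadweight loss = 22.5.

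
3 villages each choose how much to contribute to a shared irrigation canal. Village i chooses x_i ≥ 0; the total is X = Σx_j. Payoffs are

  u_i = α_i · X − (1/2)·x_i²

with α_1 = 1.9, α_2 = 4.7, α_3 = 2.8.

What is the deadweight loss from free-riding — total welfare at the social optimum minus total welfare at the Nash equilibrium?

Village i's FOC: ∂u_i/∂x_i = α_i − x_i = 0, so x_i* = α_i.
NE contributions = (1.9, 4.7, 2.8); X = 9.4.
W^NE = (Σα)·X − ½Σα_i² = 9.4² − ½·33.54 = 71.59.
Planner sets x_i = Σα_j = 9.4 for every i, so X^SO = 3·9.4 = 28.2.
W^SO = (Σα)·X^SO − ½·3·(Σα)² = (3/2)·9.4² = 132.54.
Deadweight loss = W^SO − W^NE = 60.95.

60.95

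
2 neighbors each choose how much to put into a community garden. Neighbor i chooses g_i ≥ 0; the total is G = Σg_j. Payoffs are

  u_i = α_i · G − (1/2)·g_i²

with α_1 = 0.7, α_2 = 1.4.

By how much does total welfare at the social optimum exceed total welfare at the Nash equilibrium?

1.225

Neighbor i's FOC: ∂u_i/∂g_i = α_i − g_i = 0, so g_i* = α_i.
NE contributions = (0.7, 1.4); G = 2.1.
W^NE = (Σα)·G − ½Σα_i² = 2.1² − ½·2.45 = 3.185.
Planner sets g_i = Σα_j = 2.1 for every i, so G^SO = 2·2.1 = 4.2.
W^SO = (Σα)·G^SO − ½·2·(Σα)² = (2/2)·2.1² = 4.41.
Deadweight loss = W^SO − W^NE = 1.225.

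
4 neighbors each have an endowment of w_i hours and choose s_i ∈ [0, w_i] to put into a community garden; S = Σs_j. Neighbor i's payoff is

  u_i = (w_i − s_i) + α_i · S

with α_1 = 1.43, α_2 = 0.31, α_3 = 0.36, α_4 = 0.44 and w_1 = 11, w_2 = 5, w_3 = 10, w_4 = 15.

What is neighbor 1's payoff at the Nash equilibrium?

15.73

∂u_i/∂s_i = α_i − 1, so neighbor i contributes w_i if α_i > 1, else 0.
α_i > 1 for i ∈ {1}; NE contributions (11, 0, 0, 0), S = 11.
u_1 = (11 − 11) + 1.43·11 = 15.73.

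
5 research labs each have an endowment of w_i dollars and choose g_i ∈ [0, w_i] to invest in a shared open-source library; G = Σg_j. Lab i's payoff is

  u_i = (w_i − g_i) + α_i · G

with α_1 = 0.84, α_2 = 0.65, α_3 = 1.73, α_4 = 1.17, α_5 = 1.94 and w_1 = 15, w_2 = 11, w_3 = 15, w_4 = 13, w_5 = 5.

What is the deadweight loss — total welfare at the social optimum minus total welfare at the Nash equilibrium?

∂u_i/∂g_i = α_i − 1, so lab i contributes w_i if α_i > 1, else 0.
α_i > 1 for i ∈ {3, 4, 5}; NE contributions (0, 0, 15, 13, 5), G = 33.
W^NE = Σw_i − G^NE + (Σα_i)·G^NE = 59 + 5.33·33 = 234.89.
Planner: ∂(Σu_j)/∂g_i = Σα_j − 1 = 5.33 > 0, so everyone contributes w_i; G^SO = 59, W^SO = 59 + 5.33·59 = 373.47.
Deadweight loss = 138.58.

138.58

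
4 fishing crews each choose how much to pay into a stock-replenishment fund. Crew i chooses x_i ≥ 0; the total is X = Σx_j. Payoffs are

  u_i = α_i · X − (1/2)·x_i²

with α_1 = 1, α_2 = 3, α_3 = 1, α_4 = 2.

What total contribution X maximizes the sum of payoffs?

Planner FOC: ∂(Σu_j)/∂x_i = (Σα_j) − x_i = 0, so x_i^SO = Σα_j = 7 for every i; X^SO = 28.

28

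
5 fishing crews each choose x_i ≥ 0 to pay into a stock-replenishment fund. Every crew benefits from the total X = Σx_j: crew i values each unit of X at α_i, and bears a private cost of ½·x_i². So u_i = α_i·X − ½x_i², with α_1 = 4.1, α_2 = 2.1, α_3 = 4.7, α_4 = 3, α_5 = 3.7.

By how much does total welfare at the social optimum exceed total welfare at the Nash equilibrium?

Crew i's FOC: ∂u_i/∂x_i = α_i − x_i = 0, so x_i* = α_i.
NE contributions = (4.1, 2.1, 4.7, 3, 3.7); X = 17.6.
W^NE = (Σα)·X − ½Σα_i² = 17.6² − ½·66 = 276.76.
Planner sets x_i = Σα_j = 17.6 for every i, so X^SO = 5·17.6 = 88.
W^SO = (Σα)·X^SO − ½·5·(Σα)² = (5/2)·17.6² = 774.4.
Deadweight loss = W^SO − W^NE = 497.64.

497.64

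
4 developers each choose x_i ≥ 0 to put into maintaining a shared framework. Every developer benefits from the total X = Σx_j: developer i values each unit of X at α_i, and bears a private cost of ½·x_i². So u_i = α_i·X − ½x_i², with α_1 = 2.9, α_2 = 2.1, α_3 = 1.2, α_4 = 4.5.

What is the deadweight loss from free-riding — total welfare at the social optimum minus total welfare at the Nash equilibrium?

131.745

Developer i's FOC: ∂u_i/∂x_i = α_i − x_i = 0, so x_i* = α_i.
NE contributions = (2.9, 2.1, 1.2, 4.5); X = 10.7.
W^NE = (Σα)·X − ½Σα_i² = 10.7² − ½·34.51 = 97.235.
Planner sets x_i = Σα_j = 10.7 for every i, so X^SO = 4·10.7 = 42.8.
W^SO = (Σα)·X^SO − ½·4·(Σα)² = (4/2)·10.7² = 228.98.
Deadweight loss = W^SO − W^NE = 131.745.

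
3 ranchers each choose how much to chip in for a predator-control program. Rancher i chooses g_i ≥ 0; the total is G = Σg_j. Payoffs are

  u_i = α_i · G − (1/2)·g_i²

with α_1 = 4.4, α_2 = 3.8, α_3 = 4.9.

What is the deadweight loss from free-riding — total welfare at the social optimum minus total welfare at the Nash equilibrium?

114.71

Rancher i's FOC: ∂u_i/∂g_i = α_i − g_i = 0, so g_i* = α_i.
NE contributions = (4.4, 3.8, 4.9); G = 13.1.
W^NE = (Σα)·G − ½Σα_i² = 13.1² − ½·57.81 = 142.705.
Planner sets g_i = Σα_j = 13.1 for every i, so G^SO = 3·13.1 = 39.3.
W^SO = (Σα)·G^SO − ½·3·(Σα)² = (3/2)·13.1² = 257.415.
Deadweight loss = W^SO − W^NE = 114.71.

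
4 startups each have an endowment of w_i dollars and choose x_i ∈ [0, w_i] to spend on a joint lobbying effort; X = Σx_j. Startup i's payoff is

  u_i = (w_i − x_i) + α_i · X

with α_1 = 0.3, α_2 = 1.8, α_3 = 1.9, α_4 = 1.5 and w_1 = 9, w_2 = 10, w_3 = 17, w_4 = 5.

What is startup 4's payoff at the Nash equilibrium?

48

∂u_i/∂x_i = α_i − 1, so startup i contributes w_i if α_i > 1, else 0.
α_i > 1 for i ∈ {2, 3, 4}; NE contributions (0, 10, 17, 5), X = 32.
u_4 = (5 − 5) + 1.5·32 = 48.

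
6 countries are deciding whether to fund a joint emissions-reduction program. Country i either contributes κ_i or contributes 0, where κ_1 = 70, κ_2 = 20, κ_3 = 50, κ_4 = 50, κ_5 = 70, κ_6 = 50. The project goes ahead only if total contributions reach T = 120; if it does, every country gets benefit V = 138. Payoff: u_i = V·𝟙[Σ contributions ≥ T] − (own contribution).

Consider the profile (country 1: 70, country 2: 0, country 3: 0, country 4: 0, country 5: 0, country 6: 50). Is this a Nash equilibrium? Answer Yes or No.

Yes

Total = 120 ≥ 120: provided.
Country 1 (pledges 70, payoff 68): dropping to 0 → total 50, payoff 0. No gain.
Country 2 (pledges 0, payoff 138): pledging 20 → total 140, payoff 118. No gain.
Country 3 (pledges 0, payoff 138): pledging 50 → total 170, payoff 88. No gain.
Country 4 (pledges 0, payoff 138): pledging 50 → total 170, payoff 88. No gain.
Country 5 (pledges 0, payoff 138): pledging 70 → total 190, payoff 68. No gain.
Country 6 (pledges 50, payoff 88): dropping to 0 → total 70, payoff 0. No gain.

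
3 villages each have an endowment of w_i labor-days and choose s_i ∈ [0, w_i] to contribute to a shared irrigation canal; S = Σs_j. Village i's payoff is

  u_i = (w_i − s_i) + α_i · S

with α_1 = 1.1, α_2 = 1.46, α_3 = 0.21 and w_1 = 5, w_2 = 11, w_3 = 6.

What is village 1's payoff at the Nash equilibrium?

17.6

∂u_i/∂s_i = α_i − 1, so village i contributes w_i if α_i > 1, else 0.
α_i > 1 for i ∈ {1, 2}; NE contributions (5, 11, 0), S = 16.
u_1 = (5 − 5) + 1.1·16 = 17.6.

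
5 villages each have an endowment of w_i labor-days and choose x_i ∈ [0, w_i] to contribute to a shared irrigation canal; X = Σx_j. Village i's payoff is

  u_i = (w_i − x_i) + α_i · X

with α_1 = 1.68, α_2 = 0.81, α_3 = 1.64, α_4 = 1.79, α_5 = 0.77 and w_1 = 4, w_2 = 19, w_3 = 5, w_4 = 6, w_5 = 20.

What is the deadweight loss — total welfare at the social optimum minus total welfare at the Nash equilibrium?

221.91

∂u_i/∂x_i = α_i − 1, so village i contributes w_i if α_i > 1, else 0.
α_i > 1 for i ∈ {1, 3, 4}; NE contributions (4, 0, 5, 6, 0), X = 15.
W^NE = Σw_i − X^NE + (Σα_i)·X^NE = 54 + 5.69·15 = 139.35.
Planner: ∂(Σu_j)/∂x_i = Σα_j − 1 = 5.69 > 0, so everyone contributes w_i; X^SO = 54, W^SO = 54 + 5.69·54 = 361.26.
Deadweight loss = 221.91.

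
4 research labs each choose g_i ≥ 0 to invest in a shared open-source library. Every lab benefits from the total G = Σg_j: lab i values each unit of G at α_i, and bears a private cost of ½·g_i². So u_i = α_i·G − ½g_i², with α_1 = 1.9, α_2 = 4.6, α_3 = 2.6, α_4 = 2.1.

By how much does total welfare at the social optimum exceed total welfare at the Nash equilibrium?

Lab i's FOC: ∂u_i/∂g_i = α_i − g_i = 0, so g_i* = α_i.
NE contributions = (1.9, 4.6, 2.6, 2.1); G = 11.2.
W^NE = (Σα)·G − ½Σα_i² = 11.2² − ½·35.94 = 107.47.
Planner sets g_i = Σα_j = 11.2 for every i, so G^SO = 4·11.2 = 44.8.
W^SO = (Σα)·G^SO − ½·4·(Σα)² = (4/2)·11.2² = 250.88.
Deadweight loss = W^SO − W^NE = 143.41.

143.41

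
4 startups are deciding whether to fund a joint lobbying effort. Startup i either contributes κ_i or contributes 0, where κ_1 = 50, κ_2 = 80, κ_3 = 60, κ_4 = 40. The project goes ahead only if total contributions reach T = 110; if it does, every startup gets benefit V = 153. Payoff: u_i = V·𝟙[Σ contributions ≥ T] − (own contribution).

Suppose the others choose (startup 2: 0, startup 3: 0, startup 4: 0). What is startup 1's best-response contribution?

Others' total = 0. Even contributing 50 gives 50 < 110: no benefit either way.
Best response: 0.

0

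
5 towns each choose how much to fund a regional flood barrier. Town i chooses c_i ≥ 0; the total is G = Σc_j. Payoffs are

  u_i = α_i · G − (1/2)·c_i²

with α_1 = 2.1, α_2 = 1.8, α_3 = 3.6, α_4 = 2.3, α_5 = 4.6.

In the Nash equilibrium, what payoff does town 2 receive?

Town i's FOC: ∂u_i/∂c_i = α_i − c_i = 0, so c_i* = α_i.
NE contributions = (2.1, 1.8, 3.6, 2.3, 4.6); G = 14.4.
u_2 = α_2·G − ½·(c_2)² = 1.8·14.4 − ½·1.8² = 24.3.

24.3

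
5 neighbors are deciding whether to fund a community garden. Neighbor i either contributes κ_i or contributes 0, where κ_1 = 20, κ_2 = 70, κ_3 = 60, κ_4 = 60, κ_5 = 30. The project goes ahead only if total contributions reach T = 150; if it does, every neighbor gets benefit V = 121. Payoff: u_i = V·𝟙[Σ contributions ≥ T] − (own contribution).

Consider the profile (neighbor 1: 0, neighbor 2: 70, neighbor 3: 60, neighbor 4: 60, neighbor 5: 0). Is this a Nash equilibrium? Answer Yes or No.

Yes

Total = 190 ≥ 150: provided.
Neighbor 1 (pledges 0, payoff 121): pledging 20 → total 210, payoff 101. No gain.
Neighbor 2 (pledges 70, payoff 51): dropping to 0 → total 120, payoff 0. No gain.
Neighbor 3 (pledges 60, payoff 61): dropping to 0 → total 130, payoff 0. No gain.
Neighbor 4 (pledges 60, payoff 61): dropping to 0 → total 130, payoff 0. No gain.
Neighbor 5 (pledges 0, payoff 121): pledging 30 → total 220, payoff 91. No gain.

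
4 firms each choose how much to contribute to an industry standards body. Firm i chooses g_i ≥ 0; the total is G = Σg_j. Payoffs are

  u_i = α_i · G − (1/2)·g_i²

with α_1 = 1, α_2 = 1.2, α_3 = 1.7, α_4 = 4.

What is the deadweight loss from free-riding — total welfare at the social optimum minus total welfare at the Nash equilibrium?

73.075

Firm i's FOC: ∂u_i/∂g_i = α_i − g_i = 0, so g_i* = α_i.
NE contributions = (1, 1.2, 1.7, 4); G = 7.9.
W^NE = (Σα)·G − ½Σα_i² = 7.9² − ½·21.33 = 51.745.
Planner sets g_i = Σα_j = 7.9 for every i, so G^SO = 4·7.9 = 31.6.
W^SO = (Σα)·G^SO − ½·4·(Σα)² = (4/2)·7.9² = 124.82.
Deadweight loss = W^SO − W^NE = 73.075.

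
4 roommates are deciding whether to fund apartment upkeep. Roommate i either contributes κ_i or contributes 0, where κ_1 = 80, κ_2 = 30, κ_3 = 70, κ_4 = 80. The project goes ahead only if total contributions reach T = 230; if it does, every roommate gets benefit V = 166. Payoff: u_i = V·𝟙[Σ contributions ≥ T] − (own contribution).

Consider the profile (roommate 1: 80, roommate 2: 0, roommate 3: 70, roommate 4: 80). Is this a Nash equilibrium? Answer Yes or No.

Yes

Total = 230 ≥ 230: provided.
Roommate 1 (pledges 80, payoff 86): dropping to 0 → total 150, payoff 0. No gain.
Roommate 2 (pledges 0, payoff 166): pledging 30 → total 260, payoff 136. No gain.
Roommate 3 (pledges 70, payoff 96): dropping to 0 → total 160, payoff 0. No gain.
Roommate 4 (pledges 80, payoff 86): dropping to 0 → total 150, payoff 0. No gain.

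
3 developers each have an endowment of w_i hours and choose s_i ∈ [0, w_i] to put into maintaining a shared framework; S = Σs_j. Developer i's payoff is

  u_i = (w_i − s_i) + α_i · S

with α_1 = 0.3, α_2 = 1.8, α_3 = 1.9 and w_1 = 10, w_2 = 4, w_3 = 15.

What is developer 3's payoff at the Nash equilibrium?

36.1

∂u_i/∂s_i = α_i − 1, so developer i contributes w_i if α_i > 1, else 0.
α_i > 1 for i ∈ {2, 3}; NE contributions (0, 4, 15), S = 19.
u_3 = (15 − 15) + 1.9·19 = 36.1.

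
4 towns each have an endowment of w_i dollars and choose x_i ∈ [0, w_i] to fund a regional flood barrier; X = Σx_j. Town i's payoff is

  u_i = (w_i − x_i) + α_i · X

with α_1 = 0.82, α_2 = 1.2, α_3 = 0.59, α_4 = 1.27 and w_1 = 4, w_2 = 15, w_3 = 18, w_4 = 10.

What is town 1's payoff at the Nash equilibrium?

∂u_i/∂x_i = α_i − 1, so town i contributes w_i if α_i > 1, else 0.
α_i > 1 for i ∈ {2, 4}; NE contributions (0, 15, 0, 10), X = 25.
u_1 = (4 − 0) + 0.82·25 = 24.5.

24.5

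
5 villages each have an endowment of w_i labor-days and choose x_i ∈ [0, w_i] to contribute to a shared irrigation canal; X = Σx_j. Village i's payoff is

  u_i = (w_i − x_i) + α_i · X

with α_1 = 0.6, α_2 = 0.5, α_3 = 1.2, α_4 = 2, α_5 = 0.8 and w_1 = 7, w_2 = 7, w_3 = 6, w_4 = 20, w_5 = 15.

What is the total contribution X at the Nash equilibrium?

∂u_i/∂x_i = α_i − 1, so village i contributes w_i if α_i > 1, else 0.
α_i > 1 for i ∈ {3, 4}; NE contributions (0, 0, 6, 20, 0), X = 26.

26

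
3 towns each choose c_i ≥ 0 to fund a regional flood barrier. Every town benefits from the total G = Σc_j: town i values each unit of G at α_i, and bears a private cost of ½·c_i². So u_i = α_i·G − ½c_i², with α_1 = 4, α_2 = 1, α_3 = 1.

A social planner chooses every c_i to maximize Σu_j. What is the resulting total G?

18

Planner FOC: ∂(Σu_j)/∂c_i = (Σα_j) − c_i = 0, so c_i^SO = Σα_j = 6 for every i; G^SO = 18.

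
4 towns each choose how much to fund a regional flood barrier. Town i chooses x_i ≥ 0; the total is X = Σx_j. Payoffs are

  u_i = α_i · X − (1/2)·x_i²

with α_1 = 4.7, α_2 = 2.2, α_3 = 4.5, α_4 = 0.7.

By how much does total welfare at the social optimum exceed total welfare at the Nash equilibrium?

170.245

Town i's FOC: ∂u_i/∂x_i = α_i − x_i = 0, so x_i* = α_i.
NE contributions = (4.7, 2.2, 4.5, 0.7); X = 12.1.
W^NE = (Σα)·X − ½Σα_i² = 12.1² − ½·47.67 = 122.575.
Planner sets x_i = Σα_j = 12.1 for every i, so X^SO = 4·12.1 = 48.4.
W^SO = (Σα)·X^SO − ½·4·(Σα)² = (4/2)·12.1² = 292.82.
Deadweight loss = W^SO − W^NE = 170.245.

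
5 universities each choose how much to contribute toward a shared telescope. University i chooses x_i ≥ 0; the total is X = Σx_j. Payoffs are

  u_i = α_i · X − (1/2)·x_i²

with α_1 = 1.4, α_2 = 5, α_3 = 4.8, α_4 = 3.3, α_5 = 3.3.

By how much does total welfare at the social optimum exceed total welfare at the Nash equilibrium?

University i's FOC: ∂u_i/∂x_i = α_i − x_i = 0, so x_i* = α_i.
NE contributions = (1.4, 5, 4.8, 3.3, 3.3); X = 17.8.
W^NE = (Σα)·X − ½Σα_i² = 17.8² − ½·71.78 = 280.95.
Planner sets x_i = Σα_j = 17.8 for every i, so X^SO = 5·17.8 = 89.
W^SO = (Σα)·X^SO − ½·5·(Σα)² = (5/2)·17.8² = 792.1.
Deadweight loss = W^SO − W^NE = 511.15.

511.15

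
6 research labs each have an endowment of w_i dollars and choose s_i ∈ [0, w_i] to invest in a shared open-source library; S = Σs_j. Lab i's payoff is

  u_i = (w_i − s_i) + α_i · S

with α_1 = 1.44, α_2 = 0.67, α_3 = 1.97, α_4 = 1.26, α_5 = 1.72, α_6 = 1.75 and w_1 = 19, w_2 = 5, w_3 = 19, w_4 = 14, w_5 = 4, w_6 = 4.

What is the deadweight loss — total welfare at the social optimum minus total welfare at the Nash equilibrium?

39.05

∂u_i/∂s_i = α_i − 1, so lab i contributes w_i if α_i > 1, else 0.
α_i > 1 for i ∈ {1, 3, 4, 5, 6}; NE contributions (19, 0, 19, 14, 4, 4), S = 60.
W^NE = Σw_i − S^NE + (Σα_i)·S^NE = 65 + 7.81·60 = 533.6.
Planner: ∂(Σu_j)/∂s_i = Σα_j − 1 = 7.81 > 0, so everyone contributes w_i; S^SO = 65, W^SO = 65 + 7.81·65 = 572.65.
Deadweight loss = 39.05.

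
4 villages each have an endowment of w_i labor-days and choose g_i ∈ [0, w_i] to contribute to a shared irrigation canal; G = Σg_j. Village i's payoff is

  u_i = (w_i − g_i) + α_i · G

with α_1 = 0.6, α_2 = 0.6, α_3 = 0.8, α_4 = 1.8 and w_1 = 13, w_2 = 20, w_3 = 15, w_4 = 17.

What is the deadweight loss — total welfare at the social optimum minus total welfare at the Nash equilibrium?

134.4

∂u_i/∂g_i = α_i − 1, so village i contributes w_i if α_i > 1, else 0.
α_i > 1 for i ∈ {4}; NE contributions (0, 0, 0, 17), G = 17.
W^NE = Σw_i − G^NE + (Σα_i)·G^NE = 65 + 2.8·17 = 112.6.
Planner: ∂(Σu_j)/∂g_i = Σα_j − 1 = 2.8 > 0, so everyone contributes w_i; G^SO = 65, W^SO = 65 + 2.8·65 = 247.
Deadweight loss = 134.4.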